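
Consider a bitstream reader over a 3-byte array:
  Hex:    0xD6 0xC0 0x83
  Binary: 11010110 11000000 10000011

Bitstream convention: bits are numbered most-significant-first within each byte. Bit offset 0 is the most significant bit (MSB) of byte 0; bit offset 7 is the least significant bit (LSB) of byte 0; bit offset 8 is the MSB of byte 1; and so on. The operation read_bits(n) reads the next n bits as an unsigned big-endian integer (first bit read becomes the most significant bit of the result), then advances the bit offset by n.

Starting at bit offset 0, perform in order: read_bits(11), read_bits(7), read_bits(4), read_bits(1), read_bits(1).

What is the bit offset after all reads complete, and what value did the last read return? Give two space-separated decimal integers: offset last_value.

Read 1: bits[0:11] width=11 -> value=1718 (bin 11010110110); offset now 11 = byte 1 bit 3; 13 bits remain
Read 2: bits[11:18] width=7 -> value=2 (bin 0000010); offset now 18 = byte 2 bit 2; 6 bits remain
Read 3: bits[18:22] width=4 -> value=0 (bin 0000); offset now 22 = byte 2 bit 6; 2 bits remain
Read 4: bits[22:23] width=1 -> value=1 (bin 1); offset now 23 = byte 2 bit 7; 1 bits remain
Read 5: bits[23:24] width=1 -> value=1 (bin 1); offset now 24 = byte 3 bit 0; 0 bits remain

Answer: 24 1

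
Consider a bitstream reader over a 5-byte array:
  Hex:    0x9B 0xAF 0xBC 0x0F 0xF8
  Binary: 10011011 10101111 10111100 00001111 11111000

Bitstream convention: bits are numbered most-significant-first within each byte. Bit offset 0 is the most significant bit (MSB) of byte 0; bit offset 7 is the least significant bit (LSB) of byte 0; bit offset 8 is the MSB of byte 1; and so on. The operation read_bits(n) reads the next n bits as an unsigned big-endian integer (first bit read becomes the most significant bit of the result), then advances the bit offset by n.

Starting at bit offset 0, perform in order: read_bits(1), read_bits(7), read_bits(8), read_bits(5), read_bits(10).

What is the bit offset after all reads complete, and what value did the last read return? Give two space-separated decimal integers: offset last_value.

Answer: 31 519

Derivation:
Read 1: bits[0:1] width=1 -> value=1 (bin 1); offset now 1 = byte 0 bit 1; 39 bits remain
Read 2: bits[1:8] width=7 -> value=27 (bin 0011011); offset now 8 = byte 1 bit 0; 32 bits remain
Read 3: bits[8:16] width=8 -> value=175 (bin 10101111); offset now 16 = byte 2 bit 0; 24 bits remain
Read 4: bits[16:21] width=5 -> value=23 (bin 10111); offset now 21 = byte 2 bit 5; 19 bits remain
Read 5: bits[21:31] width=10 -> value=519 (bin 1000000111); offset now 31 = byte 3 bit 7; 9 bits remain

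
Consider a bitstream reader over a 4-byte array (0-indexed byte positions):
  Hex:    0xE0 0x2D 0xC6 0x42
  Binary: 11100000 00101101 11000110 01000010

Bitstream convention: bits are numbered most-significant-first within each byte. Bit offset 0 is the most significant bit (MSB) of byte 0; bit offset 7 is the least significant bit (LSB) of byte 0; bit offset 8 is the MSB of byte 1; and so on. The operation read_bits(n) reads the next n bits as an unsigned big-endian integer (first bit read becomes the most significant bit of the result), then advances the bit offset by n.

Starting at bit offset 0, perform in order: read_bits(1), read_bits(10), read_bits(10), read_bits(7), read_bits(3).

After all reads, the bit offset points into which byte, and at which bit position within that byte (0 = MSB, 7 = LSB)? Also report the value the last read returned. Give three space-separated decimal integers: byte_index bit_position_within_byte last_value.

Answer: 3 7 1

Derivation:
Read 1: bits[0:1] width=1 -> value=1 (bin 1); offset now 1 = byte 0 bit 1; 31 bits remain
Read 2: bits[1:11] width=10 -> value=769 (bin 1100000001); offset now 11 = byte 1 bit 3; 21 bits remain
Read 3: bits[11:21] width=10 -> value=440 (bin 0110111000); offset now 21 = byte 2 bit 5; 11 bits remain
Read 4: bits[21:28] width=7 -> value=100 (bin 1100100); offset now 28 = byte 3 bit 4; 4 bits remain
Read 5: bits[28:31] width=3 -> value=1 (bin 001); offset now 31 = byte 3 bit 7; 1 bits remain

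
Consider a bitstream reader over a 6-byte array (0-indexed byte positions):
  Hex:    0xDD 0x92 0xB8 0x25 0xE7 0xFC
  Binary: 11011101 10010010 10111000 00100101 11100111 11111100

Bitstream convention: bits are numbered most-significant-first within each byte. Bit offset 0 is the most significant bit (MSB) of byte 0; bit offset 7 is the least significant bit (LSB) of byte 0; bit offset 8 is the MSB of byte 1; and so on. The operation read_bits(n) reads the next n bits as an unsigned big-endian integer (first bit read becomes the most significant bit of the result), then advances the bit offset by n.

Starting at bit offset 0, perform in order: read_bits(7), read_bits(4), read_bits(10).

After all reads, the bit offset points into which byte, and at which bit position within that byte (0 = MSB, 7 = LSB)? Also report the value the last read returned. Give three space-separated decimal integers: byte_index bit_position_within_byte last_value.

Answer: 2 5 599

Derivation:
Read 1: bits[0:7] width=7 -> value=110 (bin 1101110); offset now 7 = byte 0 bit 7; 41 bits remain
Read 2: bits[7:11] width=4 -> value=12 (bin 1100); offset now 11 = byte 1 bit 3; 37 bits remain
Read 3: bits[11:21] width=10 -> value=599 (bin 1001010111); offset now 21 = byte 2 bit 5; 27 bits remain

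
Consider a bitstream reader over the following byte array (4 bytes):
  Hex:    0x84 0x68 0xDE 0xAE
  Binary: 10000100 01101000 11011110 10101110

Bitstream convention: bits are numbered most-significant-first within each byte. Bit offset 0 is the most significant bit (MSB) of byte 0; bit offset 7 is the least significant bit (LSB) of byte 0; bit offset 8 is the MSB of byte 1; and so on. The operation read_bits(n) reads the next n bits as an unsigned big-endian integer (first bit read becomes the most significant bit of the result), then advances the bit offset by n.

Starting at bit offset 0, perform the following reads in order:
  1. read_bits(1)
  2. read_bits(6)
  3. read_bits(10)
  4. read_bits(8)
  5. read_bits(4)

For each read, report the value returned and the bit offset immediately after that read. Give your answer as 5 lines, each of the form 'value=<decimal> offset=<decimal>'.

Answer: value=1 offset=1
value=2 offset=7
value=209 offset=17
value=189 offset=25
value=5 offset=29

Derivation:
Read 1: bits[0:1] width=1 -> value=1 (bin 1); offset now 1 = byte 0 bit 1; 31 bits remain
Read 2: bits[1:7] width=6 -> value=2 (bin 000010); offset now 7 = byte 0 bit 7; 25 bits remain
Read 3: bits[7:17] width=10 -> value=209 (bin 0011010001); offset now 17 = byte 2 bit 1; 15 bits remain
Read 4: bits[17:25] width=8 -> value=189 (bin 10111101); offset now 25 = byte 3 bit 1; 7 bits remain
Read 5: bits[25:29] width=4 -> value=5 (bin 0101); offset now 29 = byte 3 bit 5; 3 bits remain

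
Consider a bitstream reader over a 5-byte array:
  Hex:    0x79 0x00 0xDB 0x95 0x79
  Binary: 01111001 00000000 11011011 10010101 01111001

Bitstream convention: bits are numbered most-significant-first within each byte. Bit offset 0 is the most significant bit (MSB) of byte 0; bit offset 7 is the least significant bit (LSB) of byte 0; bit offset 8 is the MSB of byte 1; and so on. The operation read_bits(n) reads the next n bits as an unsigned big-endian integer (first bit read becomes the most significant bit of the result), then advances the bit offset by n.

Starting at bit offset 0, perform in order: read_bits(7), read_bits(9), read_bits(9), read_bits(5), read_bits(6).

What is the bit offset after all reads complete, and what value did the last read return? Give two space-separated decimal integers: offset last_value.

Read 1: bits[0:7] width=7 -> value=60 (bin 0111100); offset now 7 = byte 0 bit 7; 33 bits remain
Read 2: bits[7:16] width=9 -> value=256 (bin 100000000); offset now 16 = byte 2 bit 0; 24 bits remain
Read 3: bits[16:25] width=9 -> value=439 (bin 110110111); offset now 25 = byte 3 bit 1; 15 bits remain
Read 4: bits[25:30] width=5 -> value=5 (bin 00101); offset now 30 = byte 3 bit 6; 10 bits remain
Read 5: bits[30:36] width=6 -> value=23 (bin 010111); offset now 36 = byte 4 bit 4; 4 bits remain

Answer: 36 23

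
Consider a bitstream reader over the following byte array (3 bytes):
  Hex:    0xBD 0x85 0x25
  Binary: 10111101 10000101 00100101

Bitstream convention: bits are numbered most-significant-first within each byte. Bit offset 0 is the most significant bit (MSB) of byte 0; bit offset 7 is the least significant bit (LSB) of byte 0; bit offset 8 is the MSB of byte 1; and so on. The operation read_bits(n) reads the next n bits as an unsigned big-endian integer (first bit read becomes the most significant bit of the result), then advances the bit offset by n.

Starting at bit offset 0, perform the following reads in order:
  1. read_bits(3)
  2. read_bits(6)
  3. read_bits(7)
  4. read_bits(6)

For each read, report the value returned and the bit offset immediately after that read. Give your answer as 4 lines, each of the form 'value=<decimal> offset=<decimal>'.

Read 1: bits[0:3] width=3 -> value=5 (bin 101); offset now 3 = byte 0 bit 3; 21 bits remain
Read 2: bits[3:9] width=6 -> value=59 (bin 111011); offset now 9 = byte 1 bit 1; 15 bits remain
Read 3: bits[9:16] width=7 -> value=5 (bin 0000101); offset now 16 = byte 2 bit 0; 8 bits remain
Read 4: bits[16:22] width=6 -> value=9 (bin 001001); offset now 22 = byte 2 bit 6; 2 bits remain

Answer: value=5 offset=3
value=59 offset=9
value=5 offset=16
value=9 offset=22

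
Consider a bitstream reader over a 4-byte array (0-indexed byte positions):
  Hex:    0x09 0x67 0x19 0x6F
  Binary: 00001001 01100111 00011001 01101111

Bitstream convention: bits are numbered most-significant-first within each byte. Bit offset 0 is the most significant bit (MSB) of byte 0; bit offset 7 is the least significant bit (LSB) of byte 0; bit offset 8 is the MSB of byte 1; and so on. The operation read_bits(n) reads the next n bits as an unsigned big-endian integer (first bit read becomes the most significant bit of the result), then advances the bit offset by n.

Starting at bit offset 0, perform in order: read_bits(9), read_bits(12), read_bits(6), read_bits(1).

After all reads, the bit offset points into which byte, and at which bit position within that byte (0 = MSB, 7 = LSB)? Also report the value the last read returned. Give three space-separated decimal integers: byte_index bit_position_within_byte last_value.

Answer: 3 4 0

Derivation:
Read 1: bits[0:9] width=9 -> value=18 (bin 000010010); offset now 9 = byte 1 bit 1; 23 bits remain
Read 2: bits[9:21] width=12 -> value=3299 (bin 110011100011); offset now 21 = byte 2 bit 5; 11 bits remain
Read 3: bits[21:27] width=6 -> value=11 (bin 001011); offset now 27 = byte 3 bit 3; 5 bits remain
Read 4: bits[27:28] width=1 -> value=0 (bin 0); offset now 28 = byte 3 bit 4; 4 bits remain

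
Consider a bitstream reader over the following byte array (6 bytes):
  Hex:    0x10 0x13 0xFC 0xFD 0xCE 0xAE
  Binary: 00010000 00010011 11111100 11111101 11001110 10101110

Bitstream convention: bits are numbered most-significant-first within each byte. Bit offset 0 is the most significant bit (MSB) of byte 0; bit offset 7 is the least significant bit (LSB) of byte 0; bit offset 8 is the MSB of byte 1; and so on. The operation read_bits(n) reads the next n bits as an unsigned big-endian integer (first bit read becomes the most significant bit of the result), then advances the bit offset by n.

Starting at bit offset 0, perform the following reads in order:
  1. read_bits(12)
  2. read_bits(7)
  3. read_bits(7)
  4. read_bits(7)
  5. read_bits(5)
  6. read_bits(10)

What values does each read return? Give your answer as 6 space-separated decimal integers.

Answer: 257 31 115 123 19 686

Derivation:
Read 1: bits[0:12] width=12 -> value=257 (bin 000100000001); offset now 12 = byte 1 bit 4; 36 bits remain
Read 2: bits[12:19] width=7 -> value=31 (bin 0011111); offset now 19 = byte 2 bit 3; 29 bits remain
Read 3: bits[19:26] width=7 -> value=115 (bin 1110011); offset now 26 = byte 3 bit 2; 22 bits remain
Read 4: bits[26:33] width=7 -> value=123 (bin 1111011); offset now 33 = byte 4 bit 1; 15 bits remain
Read 5: bits[33:38] width=5 -> value=19 (bin 10011); offset now 38 = byte 4 bit 6; 10 bits remain
Read 6: bits[38:48] width=10 -> value=686 (bin 1010101110); offset now 48 = byte 6 bit 0; 0 bits remain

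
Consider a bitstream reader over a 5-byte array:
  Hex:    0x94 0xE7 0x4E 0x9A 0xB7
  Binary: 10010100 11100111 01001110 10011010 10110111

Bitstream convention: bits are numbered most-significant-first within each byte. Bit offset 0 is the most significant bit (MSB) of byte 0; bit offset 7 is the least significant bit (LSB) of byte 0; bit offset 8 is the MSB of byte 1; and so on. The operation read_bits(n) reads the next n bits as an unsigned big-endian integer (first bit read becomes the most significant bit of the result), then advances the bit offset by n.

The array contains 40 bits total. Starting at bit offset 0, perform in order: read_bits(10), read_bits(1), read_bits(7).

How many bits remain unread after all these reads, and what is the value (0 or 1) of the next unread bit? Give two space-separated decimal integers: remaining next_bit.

Answer: 22 0

Derivation:
Read 1: bits[0:10] width=10 -> value=595 (bin 1001010011); offset now 10 = byte 1 bit 2; 30 bits remain
Read 2: bits[10:11] width=1 -> value=1 (bin 1); offset now 11 = byte 1 bit 3; 29 bits remain
Read 3: bits[11:18] width=7 -> value=29 (bin 0011101); offset now 18 = byte 2 bit 2; 22 bits remain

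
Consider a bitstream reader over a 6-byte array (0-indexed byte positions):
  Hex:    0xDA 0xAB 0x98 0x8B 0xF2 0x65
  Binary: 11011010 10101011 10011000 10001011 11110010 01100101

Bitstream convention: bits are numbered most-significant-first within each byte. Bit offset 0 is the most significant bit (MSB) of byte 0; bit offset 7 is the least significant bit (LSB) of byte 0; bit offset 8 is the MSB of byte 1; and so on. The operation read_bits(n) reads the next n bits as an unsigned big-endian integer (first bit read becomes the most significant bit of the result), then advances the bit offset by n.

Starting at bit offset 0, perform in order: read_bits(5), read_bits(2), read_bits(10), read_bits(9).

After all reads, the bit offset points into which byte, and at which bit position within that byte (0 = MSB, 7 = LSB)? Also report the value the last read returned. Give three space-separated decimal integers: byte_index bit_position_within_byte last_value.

Read 1: bits[0:5] width=5 -> value=27 (bin 11011); offset now 5 = byte 0 bit 5; 43 bits remain
Read 2: bits[5:7] width=2 -> value=1 (bin 01); offset now 7 = byte 0 bit 7; 41 bits remain
Read 3: bits[7:17] width=10 -> value=343 (bin 0101010111); offset now 17 = byte 2 bit 1; 31 bits remain
Read 4: bits[17:26] width=9 -> value=98 (bin 001100010); offset now 26 = byte 3 bit 2; 22 bits remain

Answer: 3 2 98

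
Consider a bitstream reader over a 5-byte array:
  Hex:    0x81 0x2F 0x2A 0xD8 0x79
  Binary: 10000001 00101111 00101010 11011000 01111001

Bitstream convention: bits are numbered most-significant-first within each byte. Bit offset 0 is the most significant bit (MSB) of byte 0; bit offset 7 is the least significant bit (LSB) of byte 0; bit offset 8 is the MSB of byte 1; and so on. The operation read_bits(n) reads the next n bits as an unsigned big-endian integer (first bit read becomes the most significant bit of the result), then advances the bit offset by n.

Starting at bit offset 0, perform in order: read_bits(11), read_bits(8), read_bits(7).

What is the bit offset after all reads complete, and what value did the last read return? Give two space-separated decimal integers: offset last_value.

Read 1: bits[0:11] width=11 -> value=1033 (bin 10000001001); offset now 11 = byte 1 bit 3; 29 bits remain
Read 2: bits[11:19] width=8 -> value=121 (bin 01111001); offset now 19 = byte 2 bit 3; 21 bits remain
Read 3: bits[19:26] width=7 -> value=43 (bin 0101011); offset now 26 = byte 3 bit 2; 14 bits remain

Answer: 26 43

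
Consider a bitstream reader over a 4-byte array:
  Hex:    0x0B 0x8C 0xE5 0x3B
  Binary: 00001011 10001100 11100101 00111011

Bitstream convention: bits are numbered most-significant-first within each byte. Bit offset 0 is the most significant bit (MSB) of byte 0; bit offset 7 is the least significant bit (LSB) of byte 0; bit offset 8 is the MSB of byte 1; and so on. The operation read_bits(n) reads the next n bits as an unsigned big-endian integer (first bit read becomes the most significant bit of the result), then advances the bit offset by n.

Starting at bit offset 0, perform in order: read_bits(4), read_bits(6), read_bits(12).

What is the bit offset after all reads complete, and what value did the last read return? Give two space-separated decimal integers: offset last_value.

Answer: 22 825

Derivation:
Read 1: bits[0:4] width=4 -> value=0 (bin 0000); offset now 4 = byte 0 bit 4; 28 bits remain
Read 2: bits[4:10] width=6 -> value=46 (bin 101110); offset now 10 = byte 1 bit 2; 22 bits remain
Read 3: bits[10:22] width=12 -> value=825 (bin 001100111001); offset now 22 = byte 2 bit 6; 10 bits remain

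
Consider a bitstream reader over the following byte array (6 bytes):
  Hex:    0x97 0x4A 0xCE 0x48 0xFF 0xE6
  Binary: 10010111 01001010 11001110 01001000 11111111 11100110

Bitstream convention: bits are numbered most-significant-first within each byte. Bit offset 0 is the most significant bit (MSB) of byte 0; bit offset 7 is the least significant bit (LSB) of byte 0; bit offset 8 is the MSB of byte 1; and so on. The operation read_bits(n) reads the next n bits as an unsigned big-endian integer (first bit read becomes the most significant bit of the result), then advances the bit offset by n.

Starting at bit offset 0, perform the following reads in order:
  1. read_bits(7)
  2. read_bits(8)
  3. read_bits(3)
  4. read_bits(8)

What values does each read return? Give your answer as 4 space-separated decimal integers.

Answer: 75 165 3 57

Derivation:
Read 1: bits[0:7] width=7 -> value=75 (bin 1001011); offset now 7 = byte 0 bit 7; 41 bits remain
Read 2: bits[7:15] width=8 -> value=165 (bin 10100101); offset now 15 = byte 1 bit 7; 33 bits remain
Read 3: bits[15:18] width=3 -> value=3 (bin 011); offset now 18 = byte 2 bit 2; 30 bits remain
Read 4: bits[18:26] width=8 -> value=57 (bin 00111001); offset now 26 = byte 3 bit 2; 22 bits remain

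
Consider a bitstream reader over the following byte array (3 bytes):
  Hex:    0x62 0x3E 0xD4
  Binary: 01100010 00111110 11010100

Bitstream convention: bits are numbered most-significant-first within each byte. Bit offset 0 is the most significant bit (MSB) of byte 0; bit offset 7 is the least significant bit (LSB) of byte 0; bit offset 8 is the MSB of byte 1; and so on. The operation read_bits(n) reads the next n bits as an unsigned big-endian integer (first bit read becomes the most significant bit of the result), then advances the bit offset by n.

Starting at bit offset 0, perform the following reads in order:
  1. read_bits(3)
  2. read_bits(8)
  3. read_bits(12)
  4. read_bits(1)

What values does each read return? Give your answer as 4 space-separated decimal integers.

Read 1: bits[0:3] width=3 -> value=3 (bin 011); offset now 3 = byte 0 bit 3; 21 bits remain
Read 2: bits[3:11] width=8 -> value=17 (bin 00010001); offset now 11 = byte 1 bit 3; 13 bits remain
Read 3: bits[11:23] width=12 -> value=3946 (bin 111101101010); offset now 23 = byte 2 bit 7; 1 bits remain
Read 4: bits[23:24] width=1 -> value=0 (bin 0); offset now 24 = byte 3 bit 0; 0 bits remain

Answer: 3 17 3946 0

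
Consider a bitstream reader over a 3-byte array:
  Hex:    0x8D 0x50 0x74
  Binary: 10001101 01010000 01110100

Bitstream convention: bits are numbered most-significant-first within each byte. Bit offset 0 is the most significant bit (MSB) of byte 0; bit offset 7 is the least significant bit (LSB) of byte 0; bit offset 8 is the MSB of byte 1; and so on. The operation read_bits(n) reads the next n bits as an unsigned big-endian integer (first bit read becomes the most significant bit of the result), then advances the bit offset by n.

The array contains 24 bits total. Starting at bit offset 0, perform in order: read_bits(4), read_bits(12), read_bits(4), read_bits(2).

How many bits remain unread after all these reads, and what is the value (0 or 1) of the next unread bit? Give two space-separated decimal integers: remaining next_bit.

Read 1: bits[0:4] width=4 -> value=8 (bin 1000); offset now 4 = byte 0 bit 4; 20 bits remain
Read 2: bits[4:16] width=12 -> value=3408 (bin 110101010000); offset now 16 = byte 2 bit 0; 8 bits remain
Read 3: bits[16:20] width=4 -> value=7 (bin 0111); offset now 20 = byte 2 bit 4; 4 bits remain
Read 4: bits[20:22] width=2 -> value=1 (bin 01); offset now 22 = byte 2 bit 6; 2 bits remain

Answer: 2 0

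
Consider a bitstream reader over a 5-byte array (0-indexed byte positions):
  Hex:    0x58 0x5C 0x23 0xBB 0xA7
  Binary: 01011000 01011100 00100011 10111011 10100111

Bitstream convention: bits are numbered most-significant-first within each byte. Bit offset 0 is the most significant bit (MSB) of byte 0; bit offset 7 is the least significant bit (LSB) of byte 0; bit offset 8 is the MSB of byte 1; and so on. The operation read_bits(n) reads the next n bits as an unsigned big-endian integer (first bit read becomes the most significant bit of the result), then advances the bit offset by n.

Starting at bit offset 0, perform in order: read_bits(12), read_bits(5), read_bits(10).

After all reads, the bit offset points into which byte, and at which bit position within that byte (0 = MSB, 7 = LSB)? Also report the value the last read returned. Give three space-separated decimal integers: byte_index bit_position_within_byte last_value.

Read 1: bits[0:12] width=12 -> value=1413 (bin 010110000101); offset now 12 = byte 1 bit 4; 28 bits remain
Read 2: bits[12:17] width=5 -> value=24 (bin 11000); offset now 17 = byte 2 bit 1; 23 bits remain
Read 3: bits[17:27] width=10 -> value=285 (bin 0100011101); offset now 27 = byte 3 bit 3; 13 bits remain

Answer: 3 3 285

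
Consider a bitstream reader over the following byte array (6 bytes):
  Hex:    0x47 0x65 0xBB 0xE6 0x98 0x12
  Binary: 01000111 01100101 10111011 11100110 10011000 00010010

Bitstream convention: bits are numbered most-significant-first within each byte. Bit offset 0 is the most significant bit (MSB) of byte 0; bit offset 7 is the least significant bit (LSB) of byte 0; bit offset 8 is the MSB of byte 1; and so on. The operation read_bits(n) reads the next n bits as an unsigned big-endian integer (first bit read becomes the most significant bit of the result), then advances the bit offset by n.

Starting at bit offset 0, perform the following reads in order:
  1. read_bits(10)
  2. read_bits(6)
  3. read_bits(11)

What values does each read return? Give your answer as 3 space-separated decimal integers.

Answer: 285 37 1503

Derivation:
Read 1: bits[0:10] width=10 -> value=285 (bin 0100011101); offset now 10 = byte 1 bit 2; 38 bits remain
Read 2: bits[10:16] width=6 -> value=37 (bin 100101); offset now 16 = byte 2 bit 0; 32 bits remain
Read 3: bits[16:27] width=11 -> value=1503 (bin 10111011111); offset now 27 = byte 3 bit 3; 21 bits remain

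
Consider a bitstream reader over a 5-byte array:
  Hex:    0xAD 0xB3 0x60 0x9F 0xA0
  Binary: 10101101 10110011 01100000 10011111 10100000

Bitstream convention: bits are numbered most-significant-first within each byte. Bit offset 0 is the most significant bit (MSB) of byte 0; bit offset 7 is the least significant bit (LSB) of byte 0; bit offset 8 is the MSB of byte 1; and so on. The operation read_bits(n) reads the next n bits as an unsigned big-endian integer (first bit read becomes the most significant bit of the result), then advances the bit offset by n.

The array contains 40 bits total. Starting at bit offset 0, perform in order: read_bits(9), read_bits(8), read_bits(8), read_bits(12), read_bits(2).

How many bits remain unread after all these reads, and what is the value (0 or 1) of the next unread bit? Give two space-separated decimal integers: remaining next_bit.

Answer: 1 0

Derivation:
Read 1: bits[0:9] width=9 -> value=347 (bin 101011011); offset now 9 = byte 1 bit 1; 31 bits remain
Read 2: bits[9:17] width=8 -> value=102 (bin 01100110); offset now 17 = byte 2 bit 1; 23 bits remain
Read 3: bits[17:25] width=8 -> value=193 (bin 11000001); offset now 25 = byte 3 bit 1; 15 bits remain
Read 4: bits[25:37] width=12 -> value=1012 (bin 001111110100); offset now 37 = byte 4 bit 5; 3 bits remain
Read 5: bits[37:39] width=2 -> value=0 (bin 00); offset now 39 = byte 4 bit 7; 1 bits remain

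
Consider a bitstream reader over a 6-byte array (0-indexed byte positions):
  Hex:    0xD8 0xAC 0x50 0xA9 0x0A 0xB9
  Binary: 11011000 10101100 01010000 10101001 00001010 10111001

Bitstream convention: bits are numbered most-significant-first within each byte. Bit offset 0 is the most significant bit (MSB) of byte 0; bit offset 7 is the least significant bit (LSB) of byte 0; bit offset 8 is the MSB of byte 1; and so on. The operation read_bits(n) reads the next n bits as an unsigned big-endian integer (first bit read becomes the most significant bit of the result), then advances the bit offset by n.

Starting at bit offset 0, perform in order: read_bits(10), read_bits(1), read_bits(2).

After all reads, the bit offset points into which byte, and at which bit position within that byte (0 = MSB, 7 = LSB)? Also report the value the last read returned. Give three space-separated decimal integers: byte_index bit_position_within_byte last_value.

Read 1: bits[0:10] width=10 -> value=866 (bin 1101100010); offset now 10 = byte 1 bit 2; 38 bits remain
Read 2: bits[10:11] width=1 -> value=1 (bin 1); offset now 11 = byte 1 bit 3; 37 bits remain
Read 3: bits[11:13] width=2 -> value=1 (bin 01); offset now 13 = byte 1 bit 5; 35 bits remain

Answer: 1 5 1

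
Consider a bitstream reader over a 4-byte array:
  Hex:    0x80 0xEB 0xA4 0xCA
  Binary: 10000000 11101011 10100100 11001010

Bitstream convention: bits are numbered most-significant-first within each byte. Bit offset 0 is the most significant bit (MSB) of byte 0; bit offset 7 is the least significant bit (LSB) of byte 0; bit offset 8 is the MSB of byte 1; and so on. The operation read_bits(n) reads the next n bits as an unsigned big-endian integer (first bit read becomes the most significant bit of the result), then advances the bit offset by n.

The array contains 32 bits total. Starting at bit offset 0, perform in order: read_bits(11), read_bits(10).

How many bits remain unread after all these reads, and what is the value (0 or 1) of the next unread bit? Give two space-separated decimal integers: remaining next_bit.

Answer: 11 1

Derivation:
Read 1: bits[0:11] width=11 -> value=1031 (bin 10000000111); offset now 11 = byte 1 bit 3; 21 bits remain
Read 2: bits[11:21] width=10 -> value=372 (bin 0101110100); offset now 21 = byte 2 bit 5; 11 bits remain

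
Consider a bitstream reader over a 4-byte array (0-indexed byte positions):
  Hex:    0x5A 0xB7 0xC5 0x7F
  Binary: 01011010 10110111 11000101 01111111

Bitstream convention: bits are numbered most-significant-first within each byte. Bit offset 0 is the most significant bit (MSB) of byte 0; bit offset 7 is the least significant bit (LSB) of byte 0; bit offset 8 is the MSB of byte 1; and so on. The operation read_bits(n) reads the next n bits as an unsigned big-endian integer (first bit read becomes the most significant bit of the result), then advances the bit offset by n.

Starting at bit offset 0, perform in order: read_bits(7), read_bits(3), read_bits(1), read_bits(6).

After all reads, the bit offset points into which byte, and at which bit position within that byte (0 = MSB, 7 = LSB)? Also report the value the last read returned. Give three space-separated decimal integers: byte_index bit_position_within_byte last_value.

Answer: 2 1 47

Derivation:
Read 1: bits[0:7] width=7 -> value=45 (bin 0101101); offset now 7 = byte 0 bit 7; 25 bits remain
Read 2: bits[7:10] width=3 -> value=2 (bin 010); offset now 10 = byte 1 bit 2; 22 bits remain
Read 3: bits[10:11] width=1 -> value=1 (bin 1); offset now 11 = byte 1 bit 3; 21 bits remain
Read 4: bits[11:17] width=6 -> value=47 (bin 101111); offset now 17 = byte 2 bit 1; 15 bits remain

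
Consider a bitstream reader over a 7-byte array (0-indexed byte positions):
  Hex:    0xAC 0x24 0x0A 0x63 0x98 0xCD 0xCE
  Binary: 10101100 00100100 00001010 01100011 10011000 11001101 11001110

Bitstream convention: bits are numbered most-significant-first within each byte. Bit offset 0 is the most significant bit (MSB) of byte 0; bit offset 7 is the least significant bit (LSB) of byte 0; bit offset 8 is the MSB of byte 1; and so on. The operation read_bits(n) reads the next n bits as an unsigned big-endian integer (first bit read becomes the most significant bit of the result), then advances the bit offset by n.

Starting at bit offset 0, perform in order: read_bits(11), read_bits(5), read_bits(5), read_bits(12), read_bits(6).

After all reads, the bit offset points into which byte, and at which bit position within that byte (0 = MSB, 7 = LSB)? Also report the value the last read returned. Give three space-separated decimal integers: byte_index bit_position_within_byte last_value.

Answer: 4 7 12

Derivation:
Read 1: bits[0:11] width=11 -> value=1377 (bin 10101100001); offset now 11 = byte 1 bit 3; 45 bits remain
Read 2: bits[11:16] width=5 -> value=4 (bin 00100); offset now 16 = byte 2 bit 0; 40 bits remain
Read 3: bits[16:21] width=5 -> value=1 (bin 00001); offset now 21 = byte 2 bit 5; 35 bits remain
Read 4: bits[21:33] width=12 -> value=1223 (bin 010011000111); offset now 33 = byte 4 bit 1; 23 bits remain
Read 5: bits[33:39] width=6 -> value=12 (bin 001100); offset now 39 = byte 4 bit 7; 17 bits remain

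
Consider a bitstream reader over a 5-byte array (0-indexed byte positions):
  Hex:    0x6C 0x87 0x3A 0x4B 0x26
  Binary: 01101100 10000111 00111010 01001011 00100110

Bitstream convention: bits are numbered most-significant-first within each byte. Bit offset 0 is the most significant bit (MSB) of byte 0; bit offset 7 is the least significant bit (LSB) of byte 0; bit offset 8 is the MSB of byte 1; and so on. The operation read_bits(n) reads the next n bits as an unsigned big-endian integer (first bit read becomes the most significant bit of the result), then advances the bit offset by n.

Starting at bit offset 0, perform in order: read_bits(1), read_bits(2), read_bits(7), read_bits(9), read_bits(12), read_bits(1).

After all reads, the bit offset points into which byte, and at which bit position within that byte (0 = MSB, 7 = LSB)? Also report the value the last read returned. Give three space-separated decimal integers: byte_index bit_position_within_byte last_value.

Answer: 4 0 1

Derivation:
Read 1: bits[0:1] width=1 -> value=0 (bin 0); offset now 1 = byte 0 bit 1; 39 bits remain
Read 2: bits[1:3] width=2 -> value=3 (bin 11); offset now 3 = byte 0 bit 3; 37 bits remain
Read 3: bits[3:10] width=7 -> value=50 (bin 0110010); offset now 10 = byte 1 bit 2; 30 bits remain
Read 4: bits[10:19] width=9 -> value=57 (bin 000111001); offset now 19 = byte 2 bit 3; 21 bits remain
Read 5: bits[19:31] width=12 -> value=3365 (bin 110100100101); offset now 31 = byte 3 bit 7; 9 bits remain
Read 6: bits[31:32] width=1 -> value=1 (bin 1); offset now 32 = byte 4 bit 0; 8 bits remain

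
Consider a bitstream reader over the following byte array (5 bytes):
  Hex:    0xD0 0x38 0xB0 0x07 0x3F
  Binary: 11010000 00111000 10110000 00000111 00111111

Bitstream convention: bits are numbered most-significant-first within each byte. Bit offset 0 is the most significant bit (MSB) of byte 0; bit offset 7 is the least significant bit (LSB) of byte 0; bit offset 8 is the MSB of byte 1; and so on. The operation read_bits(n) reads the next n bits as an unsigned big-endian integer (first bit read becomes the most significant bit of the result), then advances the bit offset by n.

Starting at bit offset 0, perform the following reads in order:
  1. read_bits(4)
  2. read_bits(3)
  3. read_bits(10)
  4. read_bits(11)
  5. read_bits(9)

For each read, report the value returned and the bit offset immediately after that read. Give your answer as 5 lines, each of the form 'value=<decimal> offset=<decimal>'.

Read 1: bits[0:4] width=4 -> value=13 (bin 1101); offset now 4 = byte 0 bit 4; 36 bits remain
Read 2: bits[4:7] width=3 -> value=0 (bin 000); offset now 7 = byte 0 bit 7; 33 bits remain
Read 3: bits[7:17] width=10 -> value=113 (bin 0001110001); offset now 17 = byte 2 bit 1; 23 bits remain
Read 4: bits[17:28] width=11 -> value=768 (bin 01100000000); offset now 28 = byte 3 bit 4; 12 bits remain
Read 5: bits[28:37] width=9 -> value=231 (bin 011100111); offset now 37 = byte 4 bit 5; 3 bits remain

Answer: value=13 offset=4
value=0 offset=7
value=113 offset=17
value=768 offset=28
value=231 offset=37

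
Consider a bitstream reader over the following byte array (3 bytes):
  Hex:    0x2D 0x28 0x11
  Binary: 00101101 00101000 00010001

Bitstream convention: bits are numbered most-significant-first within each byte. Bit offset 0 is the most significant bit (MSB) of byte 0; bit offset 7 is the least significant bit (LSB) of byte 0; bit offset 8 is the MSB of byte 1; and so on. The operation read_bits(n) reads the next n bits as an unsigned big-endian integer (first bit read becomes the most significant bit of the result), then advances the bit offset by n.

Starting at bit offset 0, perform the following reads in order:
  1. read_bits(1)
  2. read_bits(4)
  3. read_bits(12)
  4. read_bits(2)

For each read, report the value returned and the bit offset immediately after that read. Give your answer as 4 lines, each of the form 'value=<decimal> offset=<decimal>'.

Answer: value=0 offset=1
value=5 offset=5
value=2640 offset=17
value=0 offset=19

Derivation:
Read 1: bits[0:1] width=1 -> value=0 (bin 0); offset now 1 = byte 0 bit 1; 23 bits remain
Read 2: bits[1:5] width=4 -> value=5 (bin 0101); offset now 5 = byte 0 bit 5; 19 bits remain
Read 3: bits[5:17] width=12 -> value=2640 (bin 101001010000); offset now 17 = byte 2 bit 1; 7 bits remain
Read 4: bits[17:19] width=2 -> value=0 (bin 00); offset now 19 = byte 2 bit 3; 5 bits remain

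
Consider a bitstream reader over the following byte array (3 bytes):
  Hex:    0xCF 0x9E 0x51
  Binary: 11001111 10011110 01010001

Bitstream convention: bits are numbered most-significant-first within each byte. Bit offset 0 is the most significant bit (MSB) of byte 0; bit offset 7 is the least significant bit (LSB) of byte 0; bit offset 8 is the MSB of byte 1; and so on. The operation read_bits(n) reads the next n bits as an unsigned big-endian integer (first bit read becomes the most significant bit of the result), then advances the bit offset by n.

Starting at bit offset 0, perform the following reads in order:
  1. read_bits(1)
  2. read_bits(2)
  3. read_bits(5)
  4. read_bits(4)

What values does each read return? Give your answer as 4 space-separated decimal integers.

Read 1: bits[0:1] width=1 -> value=1 (bin 1); offset now 1 = byte 0 bit 1; 23 bits remain
Read 2: bits[1:3] width=2 -> value=2 (bin 10); offset now 3 = byte 0 bit 3; 21 bits remain
Read 3: bits[3:8] width=5 -> value=15 (bin 01111); offset now 8 = byte 1 bit 0; 16 bits remain
Read 4: bits[8:12] width=4 -> value=9 (bin 1001); offset now 12 = byte 1 bit 4; 12 bits remain

Answer: 1 2 15 9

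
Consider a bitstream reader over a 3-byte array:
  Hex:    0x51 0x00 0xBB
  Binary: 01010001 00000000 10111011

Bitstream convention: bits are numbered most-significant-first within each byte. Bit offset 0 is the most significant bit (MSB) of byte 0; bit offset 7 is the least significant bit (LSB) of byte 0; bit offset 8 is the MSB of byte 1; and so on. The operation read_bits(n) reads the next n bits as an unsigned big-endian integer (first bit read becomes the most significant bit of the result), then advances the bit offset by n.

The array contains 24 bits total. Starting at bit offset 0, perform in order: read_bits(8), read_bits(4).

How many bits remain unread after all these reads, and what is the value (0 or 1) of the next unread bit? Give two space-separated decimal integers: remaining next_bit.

Answer: 12 0

Derivation:
Read 1: bits[0:8] width=8 -> value=81 (bin 01010001); offset now 8 = byte 1 bit 0; 16 bits remain
Read 2: bits[8:12] width=4 -> value=0 (bin 0000); offset now 12 = byte 1 bit 4; 12 bits remain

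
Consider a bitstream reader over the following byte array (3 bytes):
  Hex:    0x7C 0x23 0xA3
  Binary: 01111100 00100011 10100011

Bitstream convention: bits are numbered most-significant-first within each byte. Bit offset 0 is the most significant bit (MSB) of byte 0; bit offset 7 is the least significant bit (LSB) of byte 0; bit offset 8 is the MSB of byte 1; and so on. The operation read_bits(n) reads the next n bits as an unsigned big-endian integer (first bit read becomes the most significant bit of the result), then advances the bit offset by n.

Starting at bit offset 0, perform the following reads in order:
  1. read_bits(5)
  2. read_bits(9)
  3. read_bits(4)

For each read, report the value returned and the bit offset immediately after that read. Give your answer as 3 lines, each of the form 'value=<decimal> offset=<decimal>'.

Read 1: bits[0:5] width=5 -> value=15 (bin 01111); offset now 5 = byte 0 bit 5; 19 bits remain
Read 2: bits[5:14] width=9 -> value=264 (bin 100001000); offset now 14 = byte 1 bit 6; 10 bits remain
Read 3: bits[14:18] width=4 -> value=14 (bin 1110); offset now 18 = byte 2 bit 2; 6 bits remain

Answer: value=15 offset=5
value=264 offset=14
value=14 offset=18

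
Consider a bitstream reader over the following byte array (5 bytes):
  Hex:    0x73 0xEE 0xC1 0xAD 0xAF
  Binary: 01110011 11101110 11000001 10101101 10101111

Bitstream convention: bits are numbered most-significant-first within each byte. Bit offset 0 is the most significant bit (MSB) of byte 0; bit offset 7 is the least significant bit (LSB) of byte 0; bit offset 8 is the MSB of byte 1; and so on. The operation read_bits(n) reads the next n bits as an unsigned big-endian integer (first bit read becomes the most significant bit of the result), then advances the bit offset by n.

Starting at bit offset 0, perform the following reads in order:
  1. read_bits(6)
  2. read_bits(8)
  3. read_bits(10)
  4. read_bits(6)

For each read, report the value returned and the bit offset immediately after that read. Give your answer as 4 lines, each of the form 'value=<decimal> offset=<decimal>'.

Answer: value=28 offset=6
value=251 offset=14
value=705 offset=24
value=43 offset=30

Derivation:
Read 1: bits[0:6] width=6 -> value=28 (bin 011100); offset now 6 = byte 0 bit 6; 34 bits remain
Read 2: bits[6:14] width=8 -> value=251 (bin 11111011); offset now 14 = byte 1 bit 6; 26 bits remain
Read 3: bits[14:24] width=10 -> value=705 (bin 1011000001); offset now 24 = byte 3 bit 0; 16 bits remain
Read 4: bits[24:30] width=6 -> value=43 (bin 101011); offset now 30 = byte 3 bit 6; 10 bits remain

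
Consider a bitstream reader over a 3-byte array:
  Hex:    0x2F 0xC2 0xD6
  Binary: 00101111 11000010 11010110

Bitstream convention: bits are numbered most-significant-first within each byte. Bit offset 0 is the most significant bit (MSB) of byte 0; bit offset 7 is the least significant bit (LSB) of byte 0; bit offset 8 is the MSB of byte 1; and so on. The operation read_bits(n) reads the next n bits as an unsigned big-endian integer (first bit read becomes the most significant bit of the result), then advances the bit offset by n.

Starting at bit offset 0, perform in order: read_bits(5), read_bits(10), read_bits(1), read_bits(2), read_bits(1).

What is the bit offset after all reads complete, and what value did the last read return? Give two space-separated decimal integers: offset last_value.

Answer: 19 0

Derivation:
Read 1: bits[0:5] width=5 -> value=5 (bin 00101); offset now 5 = byte 0 bit 5; 19 bits remain
Read 2: bits[5:15] width=10 -> value=993 (bin 1111100001); offset now 15 = byte 1 bit 7; 9 bits remain
Read 3: bits[15:16] width=1 -> value=0 (bin 0); offset now 16 = byte 2 bit 0; 8 bits remain
Read 4: bits[16:18] width=2 -> value=3 (bin 11); offset now 18 = byte 2 bit 2; 6 bits remain
Read 5: bits[18:19] width=1 -> value=0 (bin 0); offset now 19 = byte 2 bit 3; 5 bits remain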